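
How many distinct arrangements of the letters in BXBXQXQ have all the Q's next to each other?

60

Treat the 2 copies of Q as a single block. The multiset to arrange is then {QQ, B, B, X, X, X}, 6 items in all.
That gives (6)!/(3!·2!) = 60 arrangements.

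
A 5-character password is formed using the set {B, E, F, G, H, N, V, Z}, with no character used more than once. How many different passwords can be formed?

6720

Choose and order 5 of the 8 symbols: the first character has 8 options, the next 7, and so on down to 4.
That product is 8 × 7 × 6 × 5 × 4 = 6720.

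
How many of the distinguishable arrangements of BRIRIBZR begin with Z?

210

With the first slot taken by Z, it remains to arrange the other 7 letters (BRIRIBR).
Those 7 letters have B appearing twice, I appearing twice, and R appearing 3 times, giving (7)!/(3!·2!·2!) = 210.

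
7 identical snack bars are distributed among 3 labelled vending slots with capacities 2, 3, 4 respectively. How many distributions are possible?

6

Without the upper bounds there are C(9,2) = 36 ways to split 7 among 3 vending slots.
Subtract solutions that violate a single cap (substitute x_i' = x_i − (cap_i+1)): x_1 ≥ 3 gives C(6,2) = 15; x_2 ≥ 4 gives C(5,2) = 10; x_3 ≥ 5 gives C(4,2) = 6. Together 31.
Add back pairs where two caps are both exceeded: 1 + 0 + 0 = 1.
By inclusion–exclusion the count is 36 − 31 + 1 = 6.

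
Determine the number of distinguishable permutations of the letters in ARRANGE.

Letter multiplicities in ARRANGE: A×2, E×1, G×1, N×1, R×2.
The number of distinct arrangements is 7!/(2!·2!) = 5040/4 = 1260.

1260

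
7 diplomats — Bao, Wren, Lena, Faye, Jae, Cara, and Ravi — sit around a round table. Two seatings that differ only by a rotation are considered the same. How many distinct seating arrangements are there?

720

Fix one person's seat to break rotational symmetry; the remaining 6 people can be arranged in (6)! = 720 ways.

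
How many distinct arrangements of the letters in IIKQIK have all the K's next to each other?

Treat the 2 copies of K as a single block. The multiset to arrange is then {KK, I, I, I, Q}, 5 items in all.
That gives (5)!/(3!) = 20 arrangements.

20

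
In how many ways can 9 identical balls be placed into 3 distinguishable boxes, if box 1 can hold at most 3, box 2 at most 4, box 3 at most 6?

14

By stars and bars, unrestricted non-negative solutions to x_1+…+x_3 = 9 number C(9+2,2) = 55.
Subtract solutions that violate a single cap (substitute x_i' = x_i − (cap_i+1)): x_1 ≥ 4 gives C(7,2) = 21; x_2 ≥ 5 gives C(6,2) = 15; x_3 ≥ 7 gives C(4,2) = 6. Together 42.
Add back pairs where two caps are both exceeded: 1 + 0 + 0 = 1.
By inclusion–exclusion the count is 55 − 42 + 1 = 14.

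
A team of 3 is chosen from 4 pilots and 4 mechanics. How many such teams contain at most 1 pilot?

28

Split by how many pilots are chosen (0 through 1).
Sum: C(4,0)·C(4,3) + C(4,1)·C(4,2) = 4 + 24 = 28.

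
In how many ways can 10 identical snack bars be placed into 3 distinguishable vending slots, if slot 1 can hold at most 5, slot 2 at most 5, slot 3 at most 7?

Ignoring the caps, the number of non-negative solutions to x_1+…+x_3 = 10 is C(12,2) = 66.
Subtract solutions that violate a single cap (substitute x_i' = x_i − (cap_i+1)): x_1 ≥ 6 gives C(6,2) = 15; x_2 ≥ 6 gives C(6,2) = 15; x_3 ≥ 8 gives C(4,2) = 6. Together 36.
No two caps can be exceeded simultaneously, so the pair terms are all 0.
By inclusion–exclusion the count is 66 − 36 + 0 = 30.

30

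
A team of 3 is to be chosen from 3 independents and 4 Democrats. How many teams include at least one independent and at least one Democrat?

Total 3-person selections from all 7: C(7,3) = 35.
Subtract selections that omit an entire group: no independents → C(4,3) = 4; no Democrats → C(3,3) = 1.
Both groups omitted at once is impossible, so 35 − 5 = 30.

30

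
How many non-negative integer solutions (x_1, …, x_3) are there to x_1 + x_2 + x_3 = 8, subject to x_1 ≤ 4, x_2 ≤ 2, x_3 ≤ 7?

Without the upper bounds there are C(10,2) = 45 ways to split 8 among 3 variables.
Subtract solutions that violate a single cap (substitute x_i' = x_i − (cap_i+1)): x_1 ≥ 5 gives C(5,2) = 10; x_2 ≥ 3 gives C(7,2) = 21; x_3 ≥ 8 gives C(2,2) = 1. Together 32.
Add back pairs where two caps are both exceeded: 1 + 0 + 0 = 1.
By inclusion–exclusion the count is 45 − 32 + 1 = 14.

14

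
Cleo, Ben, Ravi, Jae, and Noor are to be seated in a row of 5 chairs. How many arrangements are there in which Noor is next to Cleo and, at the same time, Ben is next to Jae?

Treat {Noor,Cleo} as one block (2 orders) and {Ben,Jae} as another (2 orders).
That leaves 3 units to arrange: 2 × 2 × 3! = 4 × 6 = 24.

24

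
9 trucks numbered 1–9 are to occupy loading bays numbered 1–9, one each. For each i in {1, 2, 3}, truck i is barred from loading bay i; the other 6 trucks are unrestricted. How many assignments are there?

Let Aᵢ (for i ∈ {1, 2, 3}) be the placements that put truck i in its forbidden loading bay. Any j of these fix j positions, leaving (9−j)! ways to fill the rest, and there are C(3,j) ways to pick which j.
By inclusion–exclusion, the number of valid placements is Σ_{j=0}^{3} (−1)^j C(3,j)·(9−j)!.
Computing: 362880 − 120960 + 15120 − 720 = 256320.

256320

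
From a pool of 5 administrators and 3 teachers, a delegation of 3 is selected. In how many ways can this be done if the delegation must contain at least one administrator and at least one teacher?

45

With no constraint there are C(8,3) = 56 possible selections.
Selections missing a whole group: no administrators → C(3,3) = 1; no teachers → C(5,3) = 10.
Both groups omitted at once is impossible, so 56 − 11 = 45.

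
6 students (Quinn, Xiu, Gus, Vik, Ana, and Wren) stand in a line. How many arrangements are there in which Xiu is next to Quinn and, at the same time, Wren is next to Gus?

96

Treat {Xiu,Quinn} as one block (2 orders) and {Wren,Gus} as another (2 orders).
That leaves 4 units to arrange: 2 × 2 × 4! = 4 × 24 = 96.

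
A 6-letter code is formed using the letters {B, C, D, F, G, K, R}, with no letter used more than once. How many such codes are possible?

With no repetition, fill the 6 letters in order: 7 choices, then 6, down to 2.
7 × 6 × 5 × 4 × 3 × 2 = 5040.

5040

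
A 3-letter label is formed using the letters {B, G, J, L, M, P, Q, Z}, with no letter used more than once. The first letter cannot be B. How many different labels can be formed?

The first letter has 8−1 = 7 choices (anything except B).
The remaining 2 letters are filled from the other 7 symbols without repetition: 7 × 6 = 42.
Total: 7 × 42 = 294.

294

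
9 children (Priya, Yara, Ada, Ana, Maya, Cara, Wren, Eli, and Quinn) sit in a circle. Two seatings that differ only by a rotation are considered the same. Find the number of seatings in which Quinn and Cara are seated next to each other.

10080

Treat {Quinn, Cara} as one unit (2 internal orders) and seat the resulting 8 units around the table: (7)! circular arrangements.
So 2 × (7)! = 2 × 5040 = 10080.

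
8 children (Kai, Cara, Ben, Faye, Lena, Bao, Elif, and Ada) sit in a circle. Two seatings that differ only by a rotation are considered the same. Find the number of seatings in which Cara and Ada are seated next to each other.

1440

Treat {Cara, Ada} as one unit (2 internal orders) and seat the resulting 7 units around the table: (6)! circular arrangements.
So 2 × (6)! = 2 × 720 = 1440.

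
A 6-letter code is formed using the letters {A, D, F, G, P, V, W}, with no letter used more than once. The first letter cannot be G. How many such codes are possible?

The first letter has 7−1 = 6 choices (anything except G).
The remaining 5 letters are filled from the other 6 symbols without repetition: 6 × 5 × 4 × 3 × 2 = 720.
Total: 6 × 720 = 4320.

4320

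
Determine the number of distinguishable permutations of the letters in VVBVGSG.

VVBVGSG has 7 letters with G appearing twice and V appearing 3 times.
The number of distinct arrangements is 7!/(3!·2!) = 5040/12 = 420.

420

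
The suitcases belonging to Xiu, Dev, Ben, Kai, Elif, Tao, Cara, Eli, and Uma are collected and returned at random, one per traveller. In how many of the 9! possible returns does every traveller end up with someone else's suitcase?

Count assignments avoiding every fixed point. For any j of the 9 travellers fixed to their own suitcase, the other 9−j can be arranged in (9−j)! ways.
By inclusion–exclusion this is Σ_{j=0}^{9} (−1)^j C(9,j)·(9−j)!.
Computing: 362880 − 362880 + 181440 − 60480 + 15120 − 3024 + 504 − 72 + 9 − 1 = 133496.

133496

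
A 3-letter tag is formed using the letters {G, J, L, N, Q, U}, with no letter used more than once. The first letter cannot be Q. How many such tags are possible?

The first letter has 6−1 = 5 choices (anything except Q).
The remaining 2 letters are filled from the other 5 symbols without repetition: 5 × 4 = 20.
Total: 5 × 20 = 100.

100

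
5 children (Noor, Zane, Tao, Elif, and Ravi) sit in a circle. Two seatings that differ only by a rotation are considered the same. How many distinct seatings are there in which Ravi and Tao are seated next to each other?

Glue Ravi and Tao into a block (2 internal orders). Seating 4 units around a circle gives (3)! arrangements.
So 2 × (3)! = 2 × 6 = 12.

12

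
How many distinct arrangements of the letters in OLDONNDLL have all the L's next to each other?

630

Treat the 3 copies of L as a single block. The multiset to arrange is then {LLL, D, D, N, N, O, O}, 7 items in all.
That gives (7)!/(2!·2!·2!) = 630 arrangements.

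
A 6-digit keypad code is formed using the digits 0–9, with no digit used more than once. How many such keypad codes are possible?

Choose and order 6 of the 10 symbols: the first digit has 10 options, the next 9, and so on down to 5.
That product is 10 × 9 × 8 × 7 × 6 × 5 = 151200.

151200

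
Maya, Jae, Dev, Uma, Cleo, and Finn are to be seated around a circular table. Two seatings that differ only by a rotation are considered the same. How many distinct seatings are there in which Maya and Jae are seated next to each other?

48

Glue Maya and Jae into a block (2 internal orders). Seating 5 units around a circle gives (4)! arrangements.
So 2 × (4)! = 2 × 24 = 48.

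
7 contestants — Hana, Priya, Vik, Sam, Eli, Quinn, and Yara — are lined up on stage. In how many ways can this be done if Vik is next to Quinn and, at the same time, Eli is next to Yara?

480

Treat {Vik,Quinn} as one block (2 orders) and {Eli,Yara} as another (2 orders).
That leaves 5 units to arrange: 2 × 2 × 5! = 4 × 120 = 480.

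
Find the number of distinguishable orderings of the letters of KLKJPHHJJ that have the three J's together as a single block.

Treat the 3 copies of J as a single block. The multiset to arrange is then {JJJ, H, H, K, K, L, P}, 7 items in all.
That gives (7)!/(2!·2!) = 1260 arrangements.

1260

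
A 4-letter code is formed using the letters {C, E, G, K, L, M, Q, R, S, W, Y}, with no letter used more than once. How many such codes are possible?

With no repetition, fill the 4 letters in order: 11 choices, then 10, down to 8.
That product is 11 × 10 × 9 × 8 = 7920.

7920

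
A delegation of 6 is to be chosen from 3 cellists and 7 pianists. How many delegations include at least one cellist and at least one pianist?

203

Total 6-person selections from all 10: C(10,6) = 210.
Subtract selections that omit an entire group: no cellists → C(7,6) = 7; no pianists → C(3,6) = 0.
Both groups omitted at once is impossible, so 210 − 7 = 203.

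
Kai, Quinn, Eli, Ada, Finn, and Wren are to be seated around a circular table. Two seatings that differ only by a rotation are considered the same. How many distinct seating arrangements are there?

Fix one person's seat to break rotational symmetry; the remaining 5 people can be arranged in (5)! = 120 ways.

120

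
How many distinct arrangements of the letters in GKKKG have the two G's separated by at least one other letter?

6

Total arrangements of GKKKG: 5!/(3!·2!) = 10.
If the two G's are adjacent, glue them into one block, leaving 4 items to arrange: (4)!/(3!) = 4 ways.
Subtracting, 10 − 4 = 6 arrangements keep the G's apart.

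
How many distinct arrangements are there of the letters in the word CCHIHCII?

560

The 8 letters of CCHIHCII have repeats: C appearing 3 times, H appearing twice, and I appearing 3 times.
Dividing 8! = 40320 by 3!·3!·2! = 72 for the repeated letters gives 560.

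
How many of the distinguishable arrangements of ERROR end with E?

4

With the last slot taken by E, it remains to arrange the other 4 letters (RROR).
Those 4 letters have R appearing 3 times, giving (4)!/(3!) = 4.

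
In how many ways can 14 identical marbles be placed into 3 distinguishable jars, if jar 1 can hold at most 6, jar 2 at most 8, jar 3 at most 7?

35

By stars and bars, unrestricted non-negative solutions to x_1+…+x_3 = 14 number C(14+2,2) = 120.
Subtract solutions that violate a single cap (substitute x_i' = x_i − (cap_i+1)): x_1 ≥ 7 gives C(9,2) = 36; x_2 ≥ 9 gives C(7,2) = 21; x_3 ≥ 8 gives C(8,2) = 28. Together 85.
No two caps can be exceeded simultaneously, so the pair terms are all 0.
By inclusion–exclusion the count is 120 − 85 + 0 = 35.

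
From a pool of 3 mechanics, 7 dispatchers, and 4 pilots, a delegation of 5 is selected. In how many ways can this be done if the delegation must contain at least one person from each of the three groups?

With no constraint there are C(14,5) = 2002 possible selections.
Selections missing a whole group: no mechanics → C(11,5) = 462; no dispatchers → C(7,5) = 21; no pilots → C(10,5) = 252.
Add back selections omitting two groups (i.e. drawn from a single group): C(3,5) + C(7,5) + C(4,5) = 21.
By inclusion–exclusion: 2002 − 735 + 21 = 1288.

1288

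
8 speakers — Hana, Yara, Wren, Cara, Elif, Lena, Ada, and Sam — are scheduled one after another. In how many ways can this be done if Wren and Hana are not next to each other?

30240

There are 8! = 40320 arrangements in all. If Wren and Hana are adjacent, merging them into one block gives 2·(7)! = 10080 arrangements.
Complementary counting: 40320 − 10080 = 30240.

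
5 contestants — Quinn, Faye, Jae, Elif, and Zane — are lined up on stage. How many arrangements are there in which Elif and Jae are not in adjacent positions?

72

Of the 5! = 120 arrangements, those with Elif and Jae adjacent number 2 × 4! = 48 (treat the pair as a block with 2 internal orders).
So 120 − 48 = 72 arrangements keep them apart.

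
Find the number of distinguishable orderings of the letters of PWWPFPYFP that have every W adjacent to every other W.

Treat the 2 copies of W as a single block. The multiset to arrange is then {WW, F, F, P, P, P, P, Y}, 8 items in all.
That gives (8)!/(4!·2!) = 840 arrangements.

840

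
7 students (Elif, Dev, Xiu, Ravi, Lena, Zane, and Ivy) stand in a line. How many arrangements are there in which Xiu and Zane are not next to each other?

3600

Of the 7! = 5040 arrangements, those with Xiu and Zane adjacent number 2 × 6! = 1440 (treat the pair as a block with 2 internal orders).
So 5040 − 1440 = 3600 arrangements keep them apart.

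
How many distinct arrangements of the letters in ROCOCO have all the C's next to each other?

Treat the 2 copies of C as a single block. The multiset to arrange is then {CC, O, O, O, R}, 5 items in all.
That gives (5)!/(3!) = 20 arrangements.

20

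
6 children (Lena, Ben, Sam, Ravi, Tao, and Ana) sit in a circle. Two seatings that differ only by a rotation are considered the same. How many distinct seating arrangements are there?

Seat Lena anywhere (absorbing the rotational symmetry), then permute the other 5: (5)! = 120.

120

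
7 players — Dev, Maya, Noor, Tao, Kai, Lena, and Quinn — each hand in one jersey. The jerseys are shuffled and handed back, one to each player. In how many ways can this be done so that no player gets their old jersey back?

1854

This is the derangement count D_7: permutations of 7 items with no fixed point.
By inclusion–exclusion this is Σ_{j=0}^{7} (−1)^j C(7,j)·(7−j)!.
Computing: 5040 − 5040 + 2520 − 840 + 210 − 42 + 7 − 1 = 1854.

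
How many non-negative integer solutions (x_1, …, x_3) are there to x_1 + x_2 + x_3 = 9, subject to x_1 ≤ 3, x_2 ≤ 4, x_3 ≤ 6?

14

Ignoring the caps, the number of non-negative solutions to x_1+…+x_3 = 9 is C(11,2) = 55.
Subtract solutions that violate a single cap (substitute x_i' = x_i − (cap_i+1)): x_1 ≥ 4 gives C(7,2) = 21; x_2 ≥ 5 gives C(6,2) = 15; x_3 ≥ 7 gives C(4,2) = 6. Together 42.
Add back pairs where two caps are both exceeded: 1 + 0 + 0 = 1.
By inclusion–exclusion the count is 55 − 42 + 1 = 14.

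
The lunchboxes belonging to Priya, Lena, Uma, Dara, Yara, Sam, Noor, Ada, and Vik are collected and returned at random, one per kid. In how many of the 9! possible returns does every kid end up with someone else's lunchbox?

133496

This is the derangement count D_9: permutations of 9 items with no fixed point.
By inclusion–exclusion this is Σ_{j=0}^{9} (−1)^j C(9,j)·(9−j)!.
Computing: 362880 − 362880 + 181440 − 60480 + 15120 − 3024 + 504 − 72 + 9 − 1 = 133496.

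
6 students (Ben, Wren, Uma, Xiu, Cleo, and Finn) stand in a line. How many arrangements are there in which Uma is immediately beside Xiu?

240

Treat {Uma, Xiu} as a single unit. There are 5 units to order, and the pair itself can be ordered 2 ways.
That gives 2 × 5! = 2 × 120 = 240.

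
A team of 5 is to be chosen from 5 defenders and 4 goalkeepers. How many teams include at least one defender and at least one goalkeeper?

Unrestricted: C(9,5) = 126 ways to pick any 5 of the 9.
Selections missing a whole group: no defenders → C(4,5) = 0; no goalkeepers → C(5,5) = 1.
Both groups omitted at once is impossible, so 126 − 1 = 125.

125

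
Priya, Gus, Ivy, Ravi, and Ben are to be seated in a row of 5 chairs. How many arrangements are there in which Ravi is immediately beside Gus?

48

Treat {Ravi, Gus} as a single unit. There are 4 units to order, and the pair itself can be ordered 2 ways.
That gives 2 × 4! = 2 × 24 = 48.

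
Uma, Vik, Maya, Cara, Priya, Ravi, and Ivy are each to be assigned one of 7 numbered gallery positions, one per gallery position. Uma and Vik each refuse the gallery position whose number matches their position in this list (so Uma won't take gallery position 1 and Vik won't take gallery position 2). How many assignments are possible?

Let Aᵢ (for i ∈ {1, 2}) be the placements that put person i in their forbidden gallery position. Any j of these fix j positions, leaving (7−j)! ways to fill the rest, and there are C(2,j) ways to pick which j.
By inclusion–exclusion, the number of valid placements is Σ_{j=0}^{2} (−1)^j C(2,j)·(7−j)!.
Computing: 5040 − 1440 + 120 = 3720.

3720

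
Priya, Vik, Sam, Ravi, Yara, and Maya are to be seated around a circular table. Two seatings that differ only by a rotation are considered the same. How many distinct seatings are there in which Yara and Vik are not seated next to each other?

Without the restriction there are (5)! = 120 seatings.
Those with Yara next to Vik: fuse the pair into one unit and seat 5 units around a circle — 2·(4)! = 48.
Subtracting, 120 − 48 = 72.

72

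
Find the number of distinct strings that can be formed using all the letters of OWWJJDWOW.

Letter multiplicities in OWWJJDWOW: D×1, J×2, O×2, W×4.
So there are 9! / (4!·2!·2!) = 3780 distinguishable arrangements.

3780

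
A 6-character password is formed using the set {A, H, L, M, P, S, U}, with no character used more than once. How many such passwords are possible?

Choose and order 6 of the 7 symbols: the first character has 7 options, the next 6, and so on down to 2.
That product is 7 × 6 × 5 × 4 × 3 × 2 = 5040.

5040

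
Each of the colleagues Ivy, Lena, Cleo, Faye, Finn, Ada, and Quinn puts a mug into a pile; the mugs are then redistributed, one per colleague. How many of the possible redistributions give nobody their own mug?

1854

This is the derangement count D_7: permutations of 7 items with no fixed point.
By inclusion–exclusion this is Σ_{j=0}^{7} (−1)^j C(7,j)·(7−j)!.
Computing: 5040 − 5040 + 2520 − 840 + 210 − 42 + 7 − 1 = 1854.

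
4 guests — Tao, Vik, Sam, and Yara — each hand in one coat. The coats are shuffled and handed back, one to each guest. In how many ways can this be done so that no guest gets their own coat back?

Count assignments avoiding every fixed point. For any j of the 4 guests fixed to their own coat, the other 4−j can be arranged in (4−j)! ways.
By inclusion–exclusion this is Σ_{j=0}^{4} (−1)^j C(4,j)·(4−j)!.
Computing: 24 − 24 + 12 − 4 + 1 = 9.

9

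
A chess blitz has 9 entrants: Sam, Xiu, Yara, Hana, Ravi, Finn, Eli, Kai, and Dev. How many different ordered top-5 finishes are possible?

15120

This is an ordered selection of 5 from 9: P(9,5).
That gives 9 × 8 × 7 × 6 × 5 = 15120.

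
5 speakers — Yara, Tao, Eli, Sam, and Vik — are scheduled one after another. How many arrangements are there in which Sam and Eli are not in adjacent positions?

Of the 5! = 120 arrangements, those with Sam and Eli adjacent number 2 × 4! = 48 (treat the pair as a block with 2 internal orders).
Complementary counting: 120 − 48 = 72.

72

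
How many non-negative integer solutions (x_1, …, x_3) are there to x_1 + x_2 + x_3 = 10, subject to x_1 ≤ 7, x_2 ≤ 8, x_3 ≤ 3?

Without the upper bounds there are C(12,2) = 66 ways to split 10 among 3 variables.
Subtract solutions that violate a single cap (substitute x_i' = x_i − (cap_i+1)): x_1 ≥ 8 gives C(4,2) = 6; x_2 ≥ 9 gives C(3,2) = 3; x_3 ≥ 4 gives C(8,2) = 28. Together 37.
No two caps can be exceeded simultaneously, so the pair terms are all 0.
By inclusion–exclusion the count is 66 − 37 + 0 = 29.

29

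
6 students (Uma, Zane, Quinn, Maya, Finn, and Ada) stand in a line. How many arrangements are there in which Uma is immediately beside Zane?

Treat {Uma, Zane} as a single unit. There are 5 units to order, and the pair itself can be ordered 2 ways.
So the count is 2·(5)! = 240.

240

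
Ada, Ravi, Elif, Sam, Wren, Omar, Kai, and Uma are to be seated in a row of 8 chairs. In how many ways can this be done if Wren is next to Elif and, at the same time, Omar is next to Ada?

2880

Treat {Wren,Elif} as one block (2 orders) and {Omar,Ada} as another (2 orders).
That leaves 6 units to arrange: 2 × 2 × 6! = 4 × 720 = 2880.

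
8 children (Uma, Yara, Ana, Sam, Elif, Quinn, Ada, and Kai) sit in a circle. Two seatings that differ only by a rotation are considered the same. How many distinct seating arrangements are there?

5040

Around a circle, 8 distinct people have 8!/8 = (7)! = 5040 rotationally distinct seatings.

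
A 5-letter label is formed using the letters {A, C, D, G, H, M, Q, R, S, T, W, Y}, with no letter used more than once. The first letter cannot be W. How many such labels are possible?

87120

The first letter has 12−1 = 11 choices (anything except W).
The remaining 4 letters are filled from the other 11 symbols without repetition: 11 × 10 × 9 × 8 = 7920.
Total: 11 × 7920 = 87120.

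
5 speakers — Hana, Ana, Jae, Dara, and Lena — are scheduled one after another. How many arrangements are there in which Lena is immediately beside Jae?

Treat {Lena, Jae} as a single unit. There are 4 units to order, and the pair itself can be ordered 2 ways.
That gives 2 × 4! = 2 × 24 = 48.

48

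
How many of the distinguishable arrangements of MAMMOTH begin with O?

With the first slot taken by O, it remains to arrange the other 6 letters (MAMMTH).
Those 6 letters have M appearing 3 times, giving (6)!/(3!) = 120.

120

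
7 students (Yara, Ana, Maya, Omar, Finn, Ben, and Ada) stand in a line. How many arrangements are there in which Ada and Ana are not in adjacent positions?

Of the 7! = 5040 arrangements, those with Ada and Ana adjacent number 2 × 6! = 1440 (treat the pair as a block with 2 internal orders).
So 5040 − 1440 = 3600 arrangements keep them apart.

3600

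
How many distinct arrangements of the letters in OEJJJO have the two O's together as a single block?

20

Treat the 2 copies of O as a single block. The multiset to arrange is then {OO, E, J, J, J}, 5 items in all.
That gives (5)!/(3!) = 20 arrangements.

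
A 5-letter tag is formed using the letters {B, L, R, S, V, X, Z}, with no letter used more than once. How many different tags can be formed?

2520

Choose and order 5 of the 7 symbols: the first letter has 7 options, the next 6, and so on down to 3.
That product is 7 × 6 × 5 × 4 × 3 = 2520.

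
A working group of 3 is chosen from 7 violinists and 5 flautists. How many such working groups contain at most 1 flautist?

Split by how many flautists are chosen (0 through 1).
Sum: C(5,0)·C(7,3) + C(5,1)·C(7,2) = 35 + 105 = 140.

140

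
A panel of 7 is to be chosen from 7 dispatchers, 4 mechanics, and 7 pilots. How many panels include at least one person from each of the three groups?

With no constraint there are C(18,7) = 31824 possible selections.
Subtract selections that omit an entire group: no dispatchers → C(11,7) = 330; no mechanics → C(14,7) = 3432; no pilots → C(11,7) = 330.
Add back selections omitting two groups (i.e. drawn from a single group): C(7,7) + C(4,7) + C(7,7) = 2.
By inclusion–exclusion: 31824 − 4092 + 2 = 27734.

27734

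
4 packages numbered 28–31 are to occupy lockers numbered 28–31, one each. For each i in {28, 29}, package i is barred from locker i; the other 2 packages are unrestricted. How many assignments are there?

Let Aᵢ (for i ∈ {28, 29}) be the placements that put package i in its forbidden locker. Any j of these fix j positions, leaving (4−j)! ways to fill the rest, and there are C(2,j) ways to pick which j.
By inclusion–exclusion, the number of valid placements is Σ_{j=0}^{2} (−1)^j C(2,j)·(4−j)!.
Computing: 24 − 12 + 2 = 14.

14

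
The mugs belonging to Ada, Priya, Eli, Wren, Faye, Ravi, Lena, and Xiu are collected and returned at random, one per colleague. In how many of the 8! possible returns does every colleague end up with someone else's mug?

14833

Count assignments avoiding every fixed point. For any j of the 8 colleagues fixed to their own mug, the other 8−j can be arranged in (8−j)! ways.
By inclusion–exclusion this is Σ_{j=0}^{8} (−1)^j C(8,j)·(8−j)!.
Computing: 40320 − 40320 + 20160 − 6720 + 1680 − 336 + 56 − 8 + 1 = 14833.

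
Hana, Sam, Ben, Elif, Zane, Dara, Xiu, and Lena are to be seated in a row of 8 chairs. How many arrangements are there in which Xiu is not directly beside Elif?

30240

Of the 8! = 40320 arrangements, those with Xiu and Elif adjacent number 2 × 7! = 10080 (treat the pair as a block with 2 internal orders).
So 40320 − 10080 = 30240 arrangements keep them apart.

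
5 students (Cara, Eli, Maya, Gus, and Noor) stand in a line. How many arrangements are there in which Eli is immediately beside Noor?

48

Treat {Eli, Noor} as a single unit. There are 4 units to order, and the pair itself can be ordered 2 ways.
That gives 2 × 4! = 2 × 24 = 48.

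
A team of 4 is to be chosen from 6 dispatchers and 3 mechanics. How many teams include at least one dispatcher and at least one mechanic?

With no constraint there are C(9,4) = 126 possible selections.
Subtract selections that omit an entire group: no dispatchers → C(3,4) = 0; no mechanics → C(6,4) = 15.
Both groups omitted at once is impossible, so 126 − 15 = 111.

111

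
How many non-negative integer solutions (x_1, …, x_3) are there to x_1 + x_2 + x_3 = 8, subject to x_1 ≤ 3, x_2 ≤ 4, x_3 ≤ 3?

6

By stars and bars, unrestricted non-negative solutions to x_1+…+x_3 = 8 number C(8+2,2) = 45.
Subtract solutions that violate a single cap (substitute x_i' = x_i − (cap_i+1)): x_1 ≥ 4 gives C(6,2) = 15; x_2 ≥ 5 gives C(5,2) = 10; x_3 ≥ 4 gives C(6,2) = 15. Together 40.
Add back pairs where two caps are both exceeded: 0 + 1 + 0 = 1.
By inclusion–exclusion the count is 45 − 40 + 1 = 6.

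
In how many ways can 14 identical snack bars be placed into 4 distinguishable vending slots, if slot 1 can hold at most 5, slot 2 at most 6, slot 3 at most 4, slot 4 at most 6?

Ignoring the caps, the number of non-negative solutions to x_1+…+x_4 = 14 is C(17,3) = 680.
Subtract solutions that violate a single cap (substitute x_i' = x_i − (cap_i+1)): x_1 ≥ 6 gives C(11,3) = 165; x_2 ≥ 7 gives C(10,3) = 120; x_3 ≥ 5 gives C(12,3) = 220; x_4 ≥ 7 gives C(10,3) = 120. Together 625.
Add back pairs where two caps are both exceeded: 4 + 20 + 4 + 10 + 1 + 10 = 49.
By inclusion–exclusion the count is 680 − 625 + 49 = 104.

104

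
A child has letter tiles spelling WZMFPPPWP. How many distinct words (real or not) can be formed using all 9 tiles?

Letter multiplicities in WZMFPPPWP: F×1, M×1, P×4, W×2, Z×1.
Dividing 9! = 362880 by 4!·2! = 48 for the repeated letters gives 7560.

7560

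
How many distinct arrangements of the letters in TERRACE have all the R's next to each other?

Treat the 2 copies of R as a single block. The multiset to arrange is then {RR, A, C, E, E, T}, 6 items in all.
That gives (6)!/(2!) = 360 arrangements.

360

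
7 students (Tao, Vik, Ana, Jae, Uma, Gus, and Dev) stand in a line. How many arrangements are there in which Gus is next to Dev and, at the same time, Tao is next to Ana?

480

Treat {Gus,Dev} as one block (2 orders) and {Tao,Ana} as another (2 orders).
That leaves 5 units to arrange: 2 × 2 × 5! = 4 × 120 = 480.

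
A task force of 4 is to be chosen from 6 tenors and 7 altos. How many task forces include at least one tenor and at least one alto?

665

Unrestricted: C(13,4) = 715 ways to pick any 4 of the 13.
Subtract selections that omit an entire group: no tenors → C(7,4) = 35; no altos → C(6,4) = 15.
Both groups omitted at once is impossible, so 715 − 50 = 665.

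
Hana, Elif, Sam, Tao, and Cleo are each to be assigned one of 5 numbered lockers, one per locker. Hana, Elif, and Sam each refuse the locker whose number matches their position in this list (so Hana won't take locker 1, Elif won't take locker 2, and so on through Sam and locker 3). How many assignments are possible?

Let Aᵢ (for i ∈ {1, 2, 3}) be the placements that put person i in their forbidden locker. Any j of these fix j positions, leaving (5−j)! ways to fill the rest, and there are C(3,j) ways to pick which j.
By inclusion–exclusion, the number of valid placements is Σ_{j=0}^{3} (−1)^j C(3,j)·(5−j)!.
Computing: 120 − 72 + 18 − 2 = 64.

64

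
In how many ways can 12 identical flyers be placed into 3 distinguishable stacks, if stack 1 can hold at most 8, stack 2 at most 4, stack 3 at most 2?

Without the upper bounds there are C(14,2) = 91 ways to split 12 among 3 stacks.
Subtract solutions that violate a single cap (substitute x_i' = x_i − (cap_i+1)): x_1 ≥ 9 gives C(5,2) = 10; x_2 ≥ 5 gives C(9,2) = 36; x_3 ≥ 3 gives C(11,2) = 55. Together 101.
Add back pairs where two caps are both exceeded: 0 + 1 + 15 = 16.
By inclusion–exclusion the count is 91 − 101 + 16 = 6.

6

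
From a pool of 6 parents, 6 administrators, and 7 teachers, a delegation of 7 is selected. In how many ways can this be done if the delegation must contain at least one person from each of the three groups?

Total 7-person selections from all 19: C(19,7) = 50388.
Subtract selections that omit an entire group: no parents → C(13,7) = 1716; no administrators → C(13,7) = 1716; no teachers → C(12,7) = 792.
Add back selections omitting two groups (i.e. drawn from a single group): C(6,7) + C(6,7) + C(7,7) = 1.
By inclusion–exclusion: 50388 − 4224 + 1 = 46165.

46165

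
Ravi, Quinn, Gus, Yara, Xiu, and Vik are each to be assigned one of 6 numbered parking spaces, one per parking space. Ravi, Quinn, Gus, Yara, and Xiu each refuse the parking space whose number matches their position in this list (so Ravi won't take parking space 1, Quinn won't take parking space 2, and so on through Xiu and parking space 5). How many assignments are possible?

Let Aᵢ (for 1 ≤ i ≤ 5) be the placements that put person i in their forbidden parking space. Any j of these fix j positions, leaving (6−j)! ways to fill the rest, and there are C(5,j) ways to pick which j.
By inclusion–exclusion, the number of valid placements is Σ_{j=0}^{5} (−1)^j C(5,j)·(6−j)!.
Computing: 720 − 600 + 240 − 60 + 10 − 1 = 309.

309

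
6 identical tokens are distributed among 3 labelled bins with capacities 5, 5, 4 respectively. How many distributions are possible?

23

Without the upper bounds there are C(8,2) = 28 ways to split 6 among 3 bins.
Subtract solutions that violate a single cap (substitute x_i' = x_i − (cap_i+1)): x_1 ≥ 6 gives C(2,2) = 1; x_2 ≥ 6 gives C(2,2) = 1; x_3 ≥ 5 gives C(3,2) = 3. Together 5.
No two caps can be exceeded simultaneously, so the pair terms are all 0.
By inclusion–exclusion the count is 28 − 5 + 0 = 23.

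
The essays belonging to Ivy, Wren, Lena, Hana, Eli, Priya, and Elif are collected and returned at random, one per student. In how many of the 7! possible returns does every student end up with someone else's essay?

Let Aᵢ be the assignments in which student i gets their own essay. We want the size of the complement of A₁∪…∪A_7.
By inclusion–exclusion this is Σ_{j=0}^{7} (−1)^j C(7,j)·(7−j)!.
Computing: 5040 − 5040 + 2520 − 840 + 210 − 42 + 7 − 1 = 1854.

1854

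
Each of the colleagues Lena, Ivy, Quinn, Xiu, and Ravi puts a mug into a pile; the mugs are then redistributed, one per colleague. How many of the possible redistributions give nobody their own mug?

Count assignments avoiding every fixed point. For any j of the 5 colleagues fixed to their own mug, the other 5−j can be arranged in (5−j)! ways.
By inclusion–exclusion this is Σ_{j=0}^{5} (−1)^j C(5,j)·(5−j)!.
Computing: 120 − 120 + 60 − 20 + 5 − 1 = 44.

44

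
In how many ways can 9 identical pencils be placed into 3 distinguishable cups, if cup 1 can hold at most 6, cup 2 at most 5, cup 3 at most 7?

36

By stars and bars, unrestricted non-negative solutions to x_1+…+x_3 = 9 number C(9+2,2) = 55.
Subtract solutions that violate a single cap (substitute x_i' = x_i − (cap_i+1)): x_1 ≥ 7 gives C(4,2) = 6; x_2 ≥ 6 gives C(5,2) = 10; x_3 ≥ 8 gives C(3,2) = 3. Together 19.
No two caps can be exceeded simultaneously, so the pair terms are all 0.
By inclusion–exclusion the count is 55 − 19 + 0 = 36.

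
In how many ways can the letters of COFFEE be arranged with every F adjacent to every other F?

Treat the 2 copies of F as a single block. The multiset to arrange is then {FF, C, E, E, O}, 5 items in all.
That gives (5)!/(2!) = 60 arrangements.

60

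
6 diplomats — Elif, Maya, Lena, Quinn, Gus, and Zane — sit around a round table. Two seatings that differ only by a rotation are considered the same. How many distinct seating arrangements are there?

120

Fix one person's seat to break rotational symmetry; the remaining 5 people can be arranged in (5)! = 120 ways.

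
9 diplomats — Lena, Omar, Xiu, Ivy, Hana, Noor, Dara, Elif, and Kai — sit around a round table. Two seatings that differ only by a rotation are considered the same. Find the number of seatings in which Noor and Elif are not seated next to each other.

30240

Without the restriction there are (8)! = 40320 seatings.
Seatings with Noor beside Elif: treat them as a block with 2 internal orders, giving 2 × (7)! = 10080.
Subtracting, 40320 − 10080 = 30240.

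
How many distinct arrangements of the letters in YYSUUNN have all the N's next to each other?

180

Treat the 2 copies of N as a single block. The multiset to arrange is then {NN, S, U, U, Y, Y}, 6 items in all.
That gives (6)!/(2!·2!) = 180 arrangements.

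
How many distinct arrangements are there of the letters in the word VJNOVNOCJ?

22680

The 9 letters of VJNOVNOCJ have repeats: J appearing twice, N appearing twice, O appearing twice, and V appearing twice.
So there are 9! / (2!·2!·2!·2!) = 22680 distinguishable arrangements.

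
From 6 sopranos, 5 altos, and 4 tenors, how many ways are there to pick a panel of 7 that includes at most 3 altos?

5790

Split by how many altos are chosen (0 through 3).
Sum: C(5,0)·C(10,7) + C(5,1)·C(10,6) + C(5,2)·C(10,5) + C(5,3)·C(10,4) = 120 + 1050 + 2520 + 2100 = 5790.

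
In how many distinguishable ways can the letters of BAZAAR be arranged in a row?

120

BAZAAR has 6 letters with A appearing 3 times.
So there are 6! / (3!) = 120 distinguishable arrangements.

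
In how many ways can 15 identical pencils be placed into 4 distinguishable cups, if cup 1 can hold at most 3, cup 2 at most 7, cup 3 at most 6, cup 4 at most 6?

By stars and bars, unrestricted non-negative solutions to x_1+…+x_4 = 15 number C(15+3,3) = 816.
Subtract solutions that violate a single cap (substitute x_i' = x_i − (cap_i+1)): x_1 ≥ 4 gives C(14,3) = 364; x_2 ≥ 8 gives C(10,3) = 120; x_3 ≥ 7 gives C(11,3) = 165; x_4 ≥ 7 gives C(11,3) = 165. Together 814.
Add back pairs where two caps are both exceeded: 20 + 35 + 35 + 1 + 1 + 4 = 96.
By inclusion–exclusion the count is 816 − 814 + 96 = 98.

98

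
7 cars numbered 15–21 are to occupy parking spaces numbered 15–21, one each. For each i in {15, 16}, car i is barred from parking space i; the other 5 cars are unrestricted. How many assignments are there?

3720

Let Aᵢ (for i ∈ {15, 16}) be the placements that put car i in its forbidden parking space. Any j of these fix j positions, leaving (7−j)! ways to fill the rest, and there are C(2,j) ways to pick which j.
By inclusion–exclusion, the number of valid placements is Σ_{j=0}^{2} (−1)^j C(2,j)·(7−j)!.
Computing: 5040 − 1440 + 120 = 3720.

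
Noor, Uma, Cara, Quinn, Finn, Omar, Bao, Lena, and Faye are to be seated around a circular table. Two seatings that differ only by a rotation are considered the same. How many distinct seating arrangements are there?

Seat Noor anywhere (absorbing the rotational symmetry), then permute the other 8: (8)! = 40320.

40320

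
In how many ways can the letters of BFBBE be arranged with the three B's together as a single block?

6

Treat the 3 copies of B as a single block. The multiset to arrange is then {BBB, E, F}, 3 items in all.
All 3 items are distinct, so there are (3)! = 6 arrangements.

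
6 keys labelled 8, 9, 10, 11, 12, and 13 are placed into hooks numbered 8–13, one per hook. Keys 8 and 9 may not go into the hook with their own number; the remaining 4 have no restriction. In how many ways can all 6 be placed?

Let Aᵢ (for i ∈ {8, 9}) be the placements that put key i in its forbidden hook. Any j of these fix j positions, leaving (6−j)! ways to fill the rest, and there are C(2,j) ways to pick which j.
By inclusion–exclusion, the number of valid placements is Σ_{j=0}^{2} (−1)^j C(2,j)·(6−j)!.
Computing: 720 − 240 + 24 = 504.

504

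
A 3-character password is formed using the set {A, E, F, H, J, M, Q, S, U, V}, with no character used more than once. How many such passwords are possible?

720

This is a permutation of 3 out of 10: P(10,3) = 10!/7!.
That product is 10 × 9 × 8 = 720.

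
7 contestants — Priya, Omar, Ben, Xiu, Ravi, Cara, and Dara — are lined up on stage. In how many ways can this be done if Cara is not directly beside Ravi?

3600

Of the 7! = 5040 arrangements, those with Cara and Ravi adjacent number 2 × 6! = 1440 (treat the pair as a block with 2 internal orders).
Complementary counting: 5040 − 1440 = 3600.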